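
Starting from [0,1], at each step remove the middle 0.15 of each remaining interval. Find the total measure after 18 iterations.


Step 1: At each step, fraction remaining = 1 - 0.15 = 0.85
Step 2: After 18 steps, measure = (0.85)^18
Result = 0.053646


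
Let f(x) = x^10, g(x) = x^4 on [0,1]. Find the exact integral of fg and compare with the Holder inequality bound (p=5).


Step 1: Exact integral of f*g = integral(x^14, 0, 1) = 1/15
     = 0.066667
Step 2: Holder bound with p=5, q=1.25:
  ||f||_p = (integral x^50 dx)^(1/5) = (1/51)^(1/5) = 0.455497
  ||g||_q = (integral x^5 dx)^(1/1.25) = (1/6)^(1/1.25) = 0.238495
Step 3: Holder bound = ||f||_p * ||g||_q = 0.455497 * 0.238495 = 0.108634
Verification: 0.066667 <= 0.108634 (Holder holds)


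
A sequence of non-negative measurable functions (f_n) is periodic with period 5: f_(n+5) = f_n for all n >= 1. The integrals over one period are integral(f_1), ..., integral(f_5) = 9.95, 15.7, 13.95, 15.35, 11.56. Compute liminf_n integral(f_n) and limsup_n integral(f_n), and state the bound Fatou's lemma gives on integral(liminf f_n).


The sequence (integral(f_n)) is periodic with period 5, repeating the values 9.95, 15.7, 13.95, 15.35, 11.56 indefinitely.
Step 1: For a periodic sequence, every tail (a_m, a_(m+1), ...) contains all 5 period values infinitely often.
Step 2: Hence inf of every tail = min of the period values = min(9.95, 15.7, 13.95, 15.35, 11.56) = 9.95.
        liminf_n integral(f_n) = sup over m of (inf of tail from m) = 9.95.
Step 3: Similarly sup of every tail = max of the period values = 15.7.
        limsup_n integral(f_n) = 15.7.
Step 4: Fatou's lemma: integral(liminf_n f_n) <= liminf_n integral(f_n) = 9.95.
        So the integral of the pointwise liminf is at most 9.95.


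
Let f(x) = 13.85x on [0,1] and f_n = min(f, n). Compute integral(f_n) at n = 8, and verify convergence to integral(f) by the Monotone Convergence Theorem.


f(x) = 13.85x on [0,1]; f_n(x) = min(13.85x, n). At n = 8:
Step 1: f(x) reaches 8 at x = 8/13.85 = 0.577617
Step 2: integral(f_8) = integral(13.85x, 0, 0.577617) + integral(8, 0.577617, 1)
       = 13.85*0.577617^2/2 + 8*(1 - 0.577617)
       = 2.310469 + 3.379061
       = 5.689531
Step 3: As n -> infinity, f_n increases to f, so by MCT integral(f_n) -> integral(f) = 13.85/2 = 6.925.
Convergence: integral(f_8) = 5.689531 -> 6.925 as n -> infinity


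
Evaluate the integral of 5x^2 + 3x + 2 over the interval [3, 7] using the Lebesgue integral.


The Lebesgue integral of a Riemann-integrable function agrees with the Riemann integral.
Antiderivative F(x) = (5/3)x^3 + (3/2)x^2 + 2x
F(7) = (5/3)*7^3 + (3/2)*7^2 + 2*7
     = (5/3)*343 + (3/2)*49 + 2*7
     = 571.666667 + 73.5 + 14
     = 659.166667
F(3) = 64.5
Integral = F(7) - F(3) = 659.166667 - 64.5 = 594.666667


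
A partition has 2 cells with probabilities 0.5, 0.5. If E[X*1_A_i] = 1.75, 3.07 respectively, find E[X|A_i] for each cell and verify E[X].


For each cell A_i: E[X|A_i] = E[X*1_A_i] / P(A_i)
Step 1: E[X|A_1] = 1.75 / 0.5 = 3.5
Step 2: E[X|A_2] = 3.07 / 0.5 = 6.14
Verification: E[X] = sum E[X*1_A_i] = 1.75 + 3.07 = 4.82


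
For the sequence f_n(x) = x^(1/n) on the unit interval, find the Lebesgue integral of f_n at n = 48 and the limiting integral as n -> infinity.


At n = 48: f_48(x) = x^(1/48).
Step 1: integral(x^(1/48), 0, 1) = [x^(1/48+1) / (1/48+1)] from 0 to 1
     = 1 / (1/48 + 1) = 1 / ((48+1)/48) = 48/(48+1)
     = 48/49 = 0.979592
Step 2: As n -> infinity, f_n(x) = x^(1/n) -> 1 for x in (0,1], and f_n is increasing in n.
By MCT, lim_n integral(f_n) = integral(lim_n f_n) = integral(1, 0, 1) = 1.
Step 3: Verify convergence: 48/49 = 0.979592 -> 1


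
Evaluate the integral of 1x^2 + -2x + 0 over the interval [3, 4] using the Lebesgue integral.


The Lebesgue integral of a Riemann-integrable function agrees with the Riemann integral.
Antiderivative F(x) = (1/3)x^3 + (-2/2)x^2 + 0x
F(4) = (1/3)*4^3 + (-2/2)*4^2 + 0*4
     = (1/3)*64 + (-2/2)*16 + 0*4
     = 21.333333 + -16 + 0
     = 5.333333
F(3) = 0.0
Integral = F(4) - F(3) = 5.333333 - 0.0 = 5.333333


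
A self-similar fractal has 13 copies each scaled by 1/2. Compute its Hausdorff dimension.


For a self-similar set with N copies scaled by 1/r:
dim_H = log(N)/log(r) = log(13)/log(2)
= 2.564949/0.693147
= 3.70044


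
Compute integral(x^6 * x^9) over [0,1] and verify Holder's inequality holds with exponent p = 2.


Step 1: Exact integral of f*g = integral(x^15, 0, 1) = 1/16
     = 0.0625
Step 2: Holder bound with p=2, q=2:
  ||f||_p = (integral x^12 dx)^(1/2) = (1/13)^(1/2) = 0.27735
  ||g||_q = (integral x^18 dx)^(1/2) = (1/19)^(1/2) = 0.229416
Step 3: Holder bound = ||f||_p * ||g||_q = 0.27735 * 0.229416 = 0.063628
Verification: 0.0625 <= 0.063628 (Holder holds)


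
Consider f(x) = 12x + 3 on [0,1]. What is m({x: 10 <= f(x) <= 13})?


f^(-1)([10, 13]) = {x : 10 <= 12x + 3 <= 13}
Solving: (10 - 3)/12 <= x <= (13 - 3)/12
= [0.583333, 0.833333]
Intersecting with [0,1]: [0.583333, 0.833333]
Measure = 0.833333 - 0.583333 = 0.25


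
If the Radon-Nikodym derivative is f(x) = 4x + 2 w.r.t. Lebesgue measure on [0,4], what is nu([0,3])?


nu(A) = integral_A (dnu/dmu) dmu = integral_0^3 (4x + 2) dx
Step 1: Antiderivative F(x) = (4/2)x^2 + 2x
Step 2: F(3) = (4/2)*3^2 + 2*3 = 18 + 6 = 24
Step 3: F(0) = (4/2)*0^2 + 2*0 = 0.0 + 0 = 0.0
Step 4: nu([0,3]) = F(3) - F(0) = 24 - 0.0 = 24


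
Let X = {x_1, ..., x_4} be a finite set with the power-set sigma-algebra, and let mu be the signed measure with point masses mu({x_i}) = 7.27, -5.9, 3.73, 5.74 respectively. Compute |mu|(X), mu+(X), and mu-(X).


Step 1: Every measurable set is a union of atoms (the cells / points), so a Hahn decomposition is
  obtained by grouping atoms by sign: P = union of atoms with mu > 0, N = union of the remaining atoms.
  Atoms in P (indices): 1, 3, 4;  atoms in N (indices): 2
  Positive values: 7.27, 3.73, 5.74
  Negative values: -5.9
Step 2: mu+(X) = mu(P) = sum of positive atom values = 16.74
Step 3: mu-(X) = -mu(N) = sum of |negative atom values| = 5.9
Step 4: |mu|(X) = mu+(X) + mu-(X) = 16.74 + 5.9 = 22.64


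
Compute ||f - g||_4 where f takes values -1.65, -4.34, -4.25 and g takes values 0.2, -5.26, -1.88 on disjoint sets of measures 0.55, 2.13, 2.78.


Step 1: Compute differences f_i - g_i:
  -1.65 - 0.2 = -1.85
  -4.34 - -5.26 = 0.92
  -4.25 - -1.88 = -2.37
Step 2: Compute |diff|^4 * measure for each set:
  |-1.85|^4 * 0.55 = 11.713506 * 0.55 = 6.442428
  |0.92|^4 * 2.13 = 0.716393 * 2.13 = 1.525917
  |-2.37|^4 * 2.78 = 31.549566 * 2.78 = 87.707792
Step 3: Sum = 95.676138
Step 4: ||f-g||_4 = (95.676138)^(1/4) = 3.127526


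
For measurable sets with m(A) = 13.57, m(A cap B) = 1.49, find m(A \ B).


m(A \ B) = m(A) - m(A n B)
= 13.57 - 1.49
= 12.08


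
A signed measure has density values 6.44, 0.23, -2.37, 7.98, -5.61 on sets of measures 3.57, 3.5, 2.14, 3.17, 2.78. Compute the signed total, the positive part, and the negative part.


Step 1: Compute signed measure on each set:
  Set 1: 6.44 * 3.57 = 22.9908
  Set 2: 0.23 * 3.5 = 0.805
  Set 3: -2.37 * 2.14 = -5.0718
  Set 4: 7.98 * 3.17 = 25.2966
  Set 5: -5.61 * 2.78 = -15.5958
Step 2: Total signed measure = (22.9908) + (0.805) + (-5.0718) + (25.2966) + (-15.5958)
     = 28.4248
Step 3: Positive part mu+(X) = sum of positive contributions = 49.0924
Step 4: Negative part mu-(X) = |sum of negative contributions| = 20.6676


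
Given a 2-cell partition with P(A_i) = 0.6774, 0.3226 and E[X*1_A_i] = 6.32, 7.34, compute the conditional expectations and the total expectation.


For each cell A_i: E[X|A_i] = E[X*1_A_i] / P(A_i)
Step 1: E[X|A_1] = 6.32 / 0.6774 = 9.32979
Step 2: E[X|A_2] = 7.34 / 0.3226 = 22.752635
Verification: E[X] = sum E[X*1_A_i] = 6.32 + 7.34 = 13.66


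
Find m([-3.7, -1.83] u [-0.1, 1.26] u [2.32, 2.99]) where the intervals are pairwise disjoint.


For pairwise disjoint intervals, m(union) = sum of lengths.
= (-1.83 - -3.7) + (1.26 - -0.1) + (2.99 - 2.32)
= 1.87 + 1.36 + 0.67
= 3.9


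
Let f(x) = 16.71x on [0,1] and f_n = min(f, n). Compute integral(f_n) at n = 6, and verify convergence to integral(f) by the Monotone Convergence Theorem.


f(x) = 16.71x on [0,1]; f_n(x) = min(16.71x, n). At n = 6:
Step 1: f(x) reaches 6 at x = 6/16.71 = 0.359066
Step 2: integral(f_6) = integral(16.71x, 0, 0.359066) + integral(6, 0.359066, 1)
       = 16.71*0.359066^2/2 + 6*(1 - 0.359066)
       = 1.077199 + 3.845601
       = 4.922801
Step 3: As n -> infinity, f_n increases to f, so by MCT integral(f_n) -> integral(f) = 16.71/2 = 8.355.
Convergence: integral(f_6) = 4.922801 -> 8.355 as n -> infinity


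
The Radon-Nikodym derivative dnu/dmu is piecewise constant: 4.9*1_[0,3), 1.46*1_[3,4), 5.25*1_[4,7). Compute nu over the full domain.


Integrate each piece of the Radon-Nikodym derivative:
Step 1: integral_0^3 4.9 dx = 4.9*(3-0) = 4.9*3 = 14.7
Step 2: integral_3^4 1.46 dx = 1.46*(4-3) = 1.46*1 = 1.46
Step 3: integral_4^7 5.25 dx = 5.25*(7-4) = 5.25*3 = 15.75
Total: 14.7 + 1.46 + 15.75 = 31.91


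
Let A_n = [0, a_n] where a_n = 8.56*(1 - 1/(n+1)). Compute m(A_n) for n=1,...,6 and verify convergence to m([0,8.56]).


By continuity of measure from below: if A_n increases to A, then m(A_n) -> m(A).
Here A = [0, 8.56], so m(A) = 8.56
Step 1: a_1 = 8.56*(1 - 1/2) = 4.28, m(A_1) = 4.28
Step 2: a_2 = 8.56*(1 - 1/3) = 5.7067, m(A_2) = 5.7067
Step 3: a_3 = 8.56*(1 - 1/4) = 6.42, m(A_3) = 6.42
Step 4: a_4 = 8.56*(1 - 1/5) = 6.848, m(A_4) = 6.848
Step 5: a_5 = 8.56*(1 - 1/6) = 7.1333, m(A_5) = 7.1333
Step 6: a_6 = 8.56*(1 - 1/7) = 7.3371, m(A_6) = 7.3371
Limit: m(A_n) -> m([0,8.56]) = 8.56


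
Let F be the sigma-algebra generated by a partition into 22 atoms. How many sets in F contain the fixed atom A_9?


Each element of F is a union of some subset S of the 22 atoms.
The element contains A_9 iff A_9 is in S.
So we count subsets S of {A_1,...,A_22} with A_9 in S: choose freely among the other 21 atoms.
Count = 2^(22-1) = 2^21 = 2097152.


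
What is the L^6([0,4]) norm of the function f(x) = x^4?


Step 1: ||f||_6 = (integral_0^4 |x^4|^6 dx)^(1/6)
     = (integral_0^4 x^24 dx)^(1/6)
Step 2: integral_0^4 x^24 dx = [x^25/(25)] from 0 to 4 = 4^25/25
     = 1125899906842624/25 = 4.503600e+13
Step 3: ||f||_6 = (4.503600e+13)^(1/6) = 188.622413


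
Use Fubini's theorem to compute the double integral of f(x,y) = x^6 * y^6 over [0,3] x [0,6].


By Fubini's theorem, the double integral factors as a product of single integrals:
Step 1: integral_0^3 x^6 dx = [x^7/7] from 0 to 3
     = 3^7/7 = 312.428571
Step 2: integral_0^6 y^6 dy = [y^7/7] from 0 to 6
     = 6^7/7 = 39990.857143
Step 3: Double integral = 312.428571 * 39990.857143 = 1.249429e+07


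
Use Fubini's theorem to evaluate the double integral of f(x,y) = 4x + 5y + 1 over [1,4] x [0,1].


By Fubini, integrate in x first, then y.
Step 1: Fix y, integrate over x in [1,4]:
  integral(4x + 5y + 1, x=1..4)
  = 4*(4^2 - 1^2)/2 + (5y + 1)*(4 - 1)
  = 30 + (5y + 1)*3
  = 30 + 15y + 3
  = 33 + 15y
Step 2: Integrate over y in [0,1]:
  integral(33 + 15y, y=0..1)
  = 33*1 + 15*(1^2 - 0^2)/2
  = 33 + 7.5
  = 40.5


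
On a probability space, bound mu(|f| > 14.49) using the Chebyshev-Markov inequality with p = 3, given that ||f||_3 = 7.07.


Chebyshev/Markov inequality: mu(|f| > eps) <= (||f||_p / eps)^p
Step 1: ||f||_3 / eps = 7.07 / 14.49 = 0.487923
Step 2: Raise to power p = 3:
  (0.487923)^3 = 0.116159
Step 3: Therefore mu(|f| > 14.49) <= 0.116159


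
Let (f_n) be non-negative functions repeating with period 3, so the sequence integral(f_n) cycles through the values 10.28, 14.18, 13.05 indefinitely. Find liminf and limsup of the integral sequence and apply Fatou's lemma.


The sequence (integral(f_n)) is periodic with period 3, repeating the values 10.28, 14.18, 13.05 indefinitely.
Step 1: For a periodic sequence, every tail (a_m, a_(m+1), ...) contains all 3 period values infinitely often.
Step 2: Hence inf of every tail = min of the period values = min(10.28, 14.18, 13.05) = 10.28.
        liminf_n integral(f_n) = sup over m of (inf of tail from m) = 10.28.
Step 3: Similarly sup of every tail = max of the period values = 14.18.
        limsup_n integral(f_n) = 14.18.
Step 4: Fatou's lemma: integral(liminf_n f_n) <= liminf_n integral(f_n) = 10.28.
        So the integral of the pointwise liminf is at most 10.28.


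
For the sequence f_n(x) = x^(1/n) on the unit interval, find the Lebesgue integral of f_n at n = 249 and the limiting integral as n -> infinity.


At n = 249: f_249(x) = x^(1/249).
Step 1: integral(x^(1/249), 0, 1) = [x^(1/249+1) / (1/249+1)] from 0 to 1
     = 1 / (1/249 + 1) = 1 / ((249+1)/249) = 249/(249+1)
     = 249/250 = 0.996
Step 2: As n -> infinity, f_n(x) = x^(1/n) -> 1 for x in (0,1], and f_n is increasing in n.
By MCT, lim_n integral(f_n) = integral(lim_n f_n) = integral(1, 0, 1) = 1.
Step 3: Verify convergence: 249/250 = 0.996 -> 1


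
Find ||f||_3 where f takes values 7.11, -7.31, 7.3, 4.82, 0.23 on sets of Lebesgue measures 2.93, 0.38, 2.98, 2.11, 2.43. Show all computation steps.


Step 1: Compute |f_i|^3 for each value:
  |7.11|^3 = 359.425431
  |-7.31|^3 = 390.617891
  |7.3|^3 = 389.017
  |4.82|^3 = 111.980168
  |0.23|^3 = 0.012167
Step 2: Multiply by measures and sum:
  359.425431 * 2.93 = 1053.116513
  390.617891 * 0.38 = 148.434799
  389.017 * 2.98 = 1159.27066
  111.980168 * 2.11 = 236.278154
  0.012167 * 2.43 = 0.029566
Sum = 1053.116513 + 148.434799 + 1159.27066 + 236.278154 + 0.029566 = 2597.129692
Step 3: Take the p-th root:
||f||_3 = (2597.129692)^(1/3) = 13.745627


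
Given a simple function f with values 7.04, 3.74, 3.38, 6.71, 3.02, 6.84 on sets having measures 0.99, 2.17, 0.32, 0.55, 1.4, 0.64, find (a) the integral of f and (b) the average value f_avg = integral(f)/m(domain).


Step 1: Integral = sum(value_i * measure_i)
= 7.04*0.99 + 3.74*2.17 + 3.38*0.32 + 6.71*0.55 + 3.02*1.4 + 6.84*0.64
= 6.9696 + 8.1158 + 1.0816 + 3.6905 + 4.228 + 4.3776
= 28.4631
Step 2: Total measure of domain = 0.99 + 2.17 + 0.32 + 0.55 + 1.4 + 0.64 = 6.07
Step 3: Average value = 28.4631 / 6.07 = 4.689143


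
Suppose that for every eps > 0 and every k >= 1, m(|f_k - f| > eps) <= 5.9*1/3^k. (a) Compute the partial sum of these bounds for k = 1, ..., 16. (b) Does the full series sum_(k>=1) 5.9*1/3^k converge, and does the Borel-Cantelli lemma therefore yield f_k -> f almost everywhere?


Step 1: List the terms 5.9*1/3^k for k = 1 to 16:
  k=1: 1.966667
  k=2: 0.655556
  k=3: 0.218519
  k=4: 0.07284
  k=5: 0.02428
  k=6: 0.008093
  k=7: 0.002698
  k=8: 8.992532e-04
  k=9: 2.997511e-04
  k=10: 9.991702e-05
  k=11: 3.330567e-05
  k=12: 1.110189e-05
  k=13: 3.700630e-06
  k=14: 1.233543e-06
  k=15: 4.111811e-07
  k=16: 1.370604e-07
Step 2: Partial sum = 1.966667 + 0.655556 + 0.218519 + 0.07284 + 0.02428 + 0.008093 + 0.002698 + 8.992532e-04 + 2.997511e-04 + 9.991702e-05 + 3.330567e-05 + 1.110189e-05 + 3.700630e-06 + 1.233543e-06 + 4.111811e-07 + 1.370604e-07
     = 2.95
Step 3: The full series sum_(k>=1) 5.9*1/3^k converges (geometric series with ratio 1/3 < 1; a constant multiple of a convergent series converges).
Step 4: Fix eps > 0. Since sum_k m(|f_k - f| > eps) < infinity, the Borel-Cantelli lemma gives
        m(limsup_k {|f_k - f| > eps}) = 0, i.e. for a.e. x, |f_k(x) - f(x)| <= eps for all large k.
        Applying this with eps = 1/j for j = 1, 2, ... and intersecting the countably many full-measure sets,
        for a.e. x we get limsup_k |f_k(x) - f(x)| <= 1/j for every j, hence f_k -> f almost everywhere.
Conclusion: series converges; Borel-Cantelli yields f_k -> f a.e.


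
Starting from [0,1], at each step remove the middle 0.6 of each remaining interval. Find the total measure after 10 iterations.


Step 1: At each step, fraction remaining = 1 - 0.6 = 0.4
Step 2: After 10 steps, measure = (0.4)^10
Result = 1.048576e-04


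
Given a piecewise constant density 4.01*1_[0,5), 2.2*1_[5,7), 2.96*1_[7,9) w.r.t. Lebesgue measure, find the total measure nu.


Integrate each piece of the Radon-Nikodym derivative:
Step 1: integral_0^5 4.01 dx = 4.01*(5-0) = 4.01*5 = 20.05
Step 2: integral_5^7 2.2 dx = 2.2*(7-5) = 2.2*2 = 4.4
Step 3: integral_7^9 2.96 dx = 2.96*(9-7) = 2.96*2 = 5.92
Total: 20.05 + 4.4 + 5.92 = 30.37


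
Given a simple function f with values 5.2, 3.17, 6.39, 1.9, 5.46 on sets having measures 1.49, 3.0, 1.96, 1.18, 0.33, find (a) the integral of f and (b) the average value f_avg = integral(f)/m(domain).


Step 1: Integral = sum(value_i * measure_i)
= 5.2*1.49 + 3.17*3.0 + 6.39*1.96 + 1.9*1.18 + 5.46*0.33
= 7.748 + 9.51 + 12.5244 + 2.242 + 1.8018
= 33.8262
Step 2: Total measure of domain = 1.49 + 3.0 + 1.96 + 1.18 + 0.33 = 7.96
Step 3: Average value = 33.8262 / 7.96 = 4.249523


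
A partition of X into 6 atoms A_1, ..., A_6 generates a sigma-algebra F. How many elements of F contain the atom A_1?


Each element of F is a union of some subset S of the 6 atoms.
The element contains A_1 iff A_1 is in S.
So we count subsets S of {A_1,...,A_6} with A_1 in S: choose freely among the other 5 atoms.
Count = 2^(6-1) = 2^5 = 32.


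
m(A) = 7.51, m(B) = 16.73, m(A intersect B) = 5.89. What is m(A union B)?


By inclusion-exclusion: m(A u B) = m(A) + m(B) - m(A n B)
= 7.51 + 16.73 - 5.89
= 18.35


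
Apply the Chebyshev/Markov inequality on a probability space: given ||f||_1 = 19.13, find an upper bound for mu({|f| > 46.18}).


Chebyshev/Markov inequality: mu(|f| > eps) <= (||f||_p / eps)^p
Step 1: ||f||_1 / eps = 19.13 / 46.18 = 0.414249
Step 2: Raise to power p = 1:
  (0.414249)^1 = 0.414249
Step 3: Therefore mu(|f| > 46.18) <= 0.414249


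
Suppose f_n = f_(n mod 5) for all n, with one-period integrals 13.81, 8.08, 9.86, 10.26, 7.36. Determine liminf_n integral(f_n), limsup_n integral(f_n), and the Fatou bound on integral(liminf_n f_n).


The sequence (integral(f_n)) is periodic with period 5, repeating the values 13.81, 8.08, 9.86, 10.26, 7.36 indefinitely.
Step 1: For a periodic sequence, every tail (a_m, a_(m+1), ...) contains all 5 period values infinitely often.
Step 2: Hence inf of every tail = min of the period values = min(13.81, 8.08, 9.86, 10.26, 7.36) = 7.36.
        liminf_n integral(f_n) = sup over m of (inf of tail from m) = 7.36.
Step 3: Similarly sup of every tail = max of the period values = 13.81.
        limsup_n integral(f_n) = 13.81.
Step 4: Fatou's lemma: integral(liminf_n f_n) <= liminf_n integral(f_n) = 7.36.
        So the integral of the pointwise liminf is at most 7.36.


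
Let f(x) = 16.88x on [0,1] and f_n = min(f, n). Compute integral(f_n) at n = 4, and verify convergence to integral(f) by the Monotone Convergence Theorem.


f(x) = 16.88x on [0,1]; f_n(x) = min(16.88x, n). At n = 4:
Step 1: f(x) reaches 4 at x = 4/16.88 = 0.236967
Step 2: integral(f_4) = integral(16.88x, 0, 0.236967) + integral(4, 0.236967, 1)
       = 16.88*0.236967^2/2 + 4*(1 - 0.236967)
       = 0.473934 + 3.052133
       = 3.526066
Step 3: As n -> infinity, f_n increases to f, so by MCT integral(f_n) -> integral(f) = 16.88/2 = 8.44.
Convergence: integral(f_4) = 3.526066 -> 8.44 as n -> infinity


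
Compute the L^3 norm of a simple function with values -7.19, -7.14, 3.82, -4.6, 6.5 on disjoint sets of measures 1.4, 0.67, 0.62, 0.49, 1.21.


Step 1: Compute |f_i|^3 for each value:
  |-7.19|^3 = 371.694959
  |-7.14|^3 = 363.994344
  |3.82|^3 = 55.742968
  |-4.6|^3 = 97.336
  |6.5|^3 = 274.625
Step 2: Multiply by measures and sum:
  371.694959 * 1.4 = 520.372943
  363.994344 * 0.67 = 243.87621
  55.742968 * 0.62 = 34.56064
  97.336 * 0.49 = 47.69464
  274.625 * 1.21 = 332.29625
Sum = 520.372943 + 243.87621 + 34.56064 + 47.69464 + 332.29625 = 1178.800683
Step 3: Take the p-th root:
||f||_3 = (1178.800683)^(1/3) = 10.563637


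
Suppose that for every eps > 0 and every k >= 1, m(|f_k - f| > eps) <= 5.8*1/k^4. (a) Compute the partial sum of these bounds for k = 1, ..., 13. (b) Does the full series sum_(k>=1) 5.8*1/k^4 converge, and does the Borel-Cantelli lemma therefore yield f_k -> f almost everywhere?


Step 1: List the terms 5.8*1/k^4 for k = 1 to 13:
  k=1: 5.8
  k=2: 0.3625
  k=3: 0.071605
  k=4: 0.022656
  k=5: 0.00928
  k=6: 0.004475
  k=7: 0.002416
  k=8: 0.001416
  k=9: 8.840116e-04
  k=10: 5.800000e-04
  k=11: 3.961478e-04
  k=12: 2.797068e-04
  k=13: 2.030741e-04
Step 2: Partial sum = 5.8 + 0.3625 + 0.071605 + 0.022656 + 0.00928 + 0.004475 + 0.002416 + 0.001416 + 8.840116e-04 + 5.800000e-04 + 3.961478e-04 + 2.797068e-04 + 2.030741e-04
     = 6.276691
Step 3: The full series sum_(k>=1) 5.8*1/k^4 converges (p-series with p = 4 > 1; a constant multiple of a convergent series converges).
Step 4: Fix eps > 0. Since sum_k m(|f_k - f| > eps) < infinity, the Borel-Cantelli lemma gives
        m(limsup_k {|f_k - f| > eps}) = 0, i.e. for a.e. x, |f_k(x) - f(x)| <= eps for all large k.
        Applying this with eps = 1/j for j = 1, 2, ... and intersecting the countably many full-measure sets,
        for a.e. x we get limsup_k |f_k(x) - f(x)| <= 1/j for every j, hence f_k -> f almost everywhere.
Conclusion: series converges; Borel-Cantelli yields f_k -> f a.e.


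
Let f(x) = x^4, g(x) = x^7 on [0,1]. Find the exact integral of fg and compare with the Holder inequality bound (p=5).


Step 1: Exact integral of f*g = integral(x^11, 0, 1) = 1/12
     = 0.083333
Step 2: Holder bound with p=5, q=1.25:
  ||f||_p = (integral x^20 dx)^(1/5) = (1/21)^(1/5) = 0.543946
  ||g||_q = (integral x^8.75 dx)^(1/1.25) = (1/9.75)^(1/1.25) = 0.161732
Step 3: Holder bound = ||f||_p * ||g||_q = 0.543946 * 0.161732 = 0.087974
Verification: 0.083333 <= 0.087974 (Holder holds)


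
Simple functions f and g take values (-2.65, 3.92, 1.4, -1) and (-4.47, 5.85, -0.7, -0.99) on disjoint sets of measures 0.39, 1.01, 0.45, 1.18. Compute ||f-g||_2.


Step 1: Compute differences f_i - g_i:
  -2.65 - -4.47 = 1.82
  3.92 - 5.85 = -1.93
  1.4 - -0.7 = 2.1
  -1 - -0.99 = -0.01
Step 2: Compute |diff|^2 * measure for each set:
  |1.82|^2 * 0.39 = 3.3124 * 0.39 = 1.291836
  |-1.93|^2 * 1.01 = 3.7249 * 1.01 = 3.762149
  |2.1|^2 * 0.45 = 4.41 * 0.45 = 1.9845
  |-0.01|^2 * 1.18 = 1.000000e-04 * 1.18 = 1.180000e-04
Step 3: Sum = 7.038603
Step 4: ||f-g||_2 = (7.038603)^(1/2) = 2.653037


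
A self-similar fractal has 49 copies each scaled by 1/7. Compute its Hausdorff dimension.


For a self-similar set with N copies scaled by 1/r:
dim_H = log(N)/log(r) = log(49)/log(7)
= 3.89182/1.94591
= 2


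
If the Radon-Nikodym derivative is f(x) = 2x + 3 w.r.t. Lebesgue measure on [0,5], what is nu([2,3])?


nu(A) = integral_A (dnu/dmu) dmu = integral_2^3 (2x + 3) dx
Step 1: Antiderivative F(x) = (2/2)x^2 + 3x
Step 2: F(3) = (2/2)*3^2 + 3*3 = 9 + 9 = 18
Step 3: F(2) = (2/2)*2^2 + 3*2 = 4 + 6 = 10
Step 4: nu([2,3]) = F(3) - F(2) = 18 - 10 = 8


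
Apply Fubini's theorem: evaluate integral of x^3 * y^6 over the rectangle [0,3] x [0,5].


By Fubini's theorem, the double integral factors as a product of single integrals:
Step 1: integral_0^3 x^3 dx = [x^4/4] from 0 to 3
     = 3^4/4 = 20.25
Step 2: integral_0^5 y^6 dy = [y^7/7] from 0 to 5
     = 5^7/7 = 11160.714286
Step 3: Double integral = 20.25 * 11160.714286 = 226004.464286


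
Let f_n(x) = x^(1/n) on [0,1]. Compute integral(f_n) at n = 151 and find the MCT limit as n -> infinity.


At n = 151: f_151(x) = x^(1/151).
Step 1: integral(x^(1/151), 0, 1) = [x^(1/151+1) / (1/151+1)] from 0 to 1
     = 1 / (1/151 + 1) = 1 / ((151+1)/151) = 151/(151+1)
     = 151/152 = 0.993421
Step 2: As n -> infinity, f_n(x) = x^(1/n) -> 1 for x in (0,1], and f_n is increasing in n.
By MCT, lim_n integral(f_n) = integral(lim_n f_n) = integral(1, 0, 1) = 1.
Step 3: Verify convergence: 151/152 = 0.993421 -> 1


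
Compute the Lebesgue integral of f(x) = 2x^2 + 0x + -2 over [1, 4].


The Lebesgue integral of a Riemann-integrable function agrees with the Riemann integral.
Antiderivative F(x) = (2/3)x^3 + (0/2)x^2 + -2x
F(4) = (2/3)*4^3 + (0/2)*4^2 + -2*4
     = (2/3)*64 + (0/2)*16 + -2*4
     = 42.666667 + 0.0 + -8
     = 34.666667
F(1) = -1.333333
Integral = F(4) - F(1) = 34.666667 - -1.333333 = 36


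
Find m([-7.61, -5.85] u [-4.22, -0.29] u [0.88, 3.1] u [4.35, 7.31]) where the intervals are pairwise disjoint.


For pairwise disjoint intervals, m(union) = sum of lengths.
= (-5.85 - -7.61) + (-0.29 - -4.22) + (3.1 - 0.88) + (7.31 - 4.35)
= 1.76 + 3.93 + 2.22 + 2.96
= 10.87


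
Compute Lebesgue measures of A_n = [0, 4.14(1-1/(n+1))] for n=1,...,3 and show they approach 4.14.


By continuity of measure from below: if A_n increases to A, then m(A_n) -> m(A).
Here A = [0, 4.14], so m(A) = 4.14
Step 1: a_1 = 4.14*(1 - 1/2) = 2.07, m(A_1) = 2.07
Step 2: a_2 = 4.14*(1 - 1/3) = 2.76, m(A_2) = 2.76
Step 3: a_3 = 4.14*(1 - 1/4) = 3.105, m(A_3) = 3.105
Limit: m(A_n) -> m([0,4.14]) = 4.14


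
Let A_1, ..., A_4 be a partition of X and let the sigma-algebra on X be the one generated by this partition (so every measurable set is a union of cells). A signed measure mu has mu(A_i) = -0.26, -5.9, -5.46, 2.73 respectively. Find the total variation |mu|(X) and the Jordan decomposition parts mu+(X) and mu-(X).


Step 1: Every measurable set is a union of atoms (the cells / points), so a Hahn decomposition is
  obtained by grouping atoms by sign: P = union of atoms with mu > 0, N = union of the remaining atoms.
  Atoms in P (indices): 4;  atoms in N (indices): 1, 2, 3
  Positive values: 2.73
  Negative values: -0.26, -5.9, -5.46
Step 2: mu+(X) = mu(P) = sum of positive atom values = 2.73
Step 3: mu-(X) = -mu(N) = sum of |negative atom values| = 11.62
Step 4: |mu|(X) = mu+(X) + mu-(X) = 2.73 + 11.62 = 14.35


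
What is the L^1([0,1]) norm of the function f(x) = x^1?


Step 1: ||f||_1 = (integral_0^1 |x^1|^1 dx)^(1/1)
     = (integral_0^1 x^1 dx)^(1/1)
Step 2: integral_0^1 x^1 dx = [x^2/(2)] from 0 to 1 = 1^2/2
     = 1/2 = 0.5
Step 3: ||f||_1 = (0.5)^(1/1) = 0.5


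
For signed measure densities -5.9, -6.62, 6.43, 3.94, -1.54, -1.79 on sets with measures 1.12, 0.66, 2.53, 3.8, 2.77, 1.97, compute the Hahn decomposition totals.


Step 1: Compute signed measure on each set:
  Set 1: -5.9 * 1.12 = -6.608
  Set 2: -6.62 * 0.66 = -4.3692
  Set 3: 6.43 * 2.53 = 16.2679
  Set 4: 3.94 * 3.8 = 14.972
  Set 5: -1.54 * 2.77 = -4.2658
  Set 6: -1.79 * 1.97 = -3.5263
Step 2: Total signed measure = (-6.608) + (-4.3692) + (16.2679) + (14.972) + (-4.2658) + (-3.5263)
     = 12.4706
Step 3: Positive part mu+(X) = sum of positive contributions = 31.2399
Step 4: Negative part mu-(X) = |sum of negative contributions| = 18.7693


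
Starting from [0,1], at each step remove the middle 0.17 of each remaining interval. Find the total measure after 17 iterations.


Step 1: At each step, fraction remaining = 1 - 0.17 = 0.83
Step 2: After 17 steps, measure = (0.83)^17
Result = 0.042104


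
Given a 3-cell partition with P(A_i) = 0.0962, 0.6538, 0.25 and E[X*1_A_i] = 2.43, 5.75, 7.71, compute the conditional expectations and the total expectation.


For each cell A_i: E[X|A_i] = E[X*1_A_i] / P(A_i)
Step 1: E[X|A_1] = 2.43 / 0.0962 = 25.259875
Step 2: E[X|A_2] = 5.75 / 0.6538 = 8.794738
Step 3: E[X|A_3] = 7.71 / 0.25 = 30.84
Verification: E[X] = sum E[X*1_A_i] = 2.43 + 5.75 + 7.71 = 15.89


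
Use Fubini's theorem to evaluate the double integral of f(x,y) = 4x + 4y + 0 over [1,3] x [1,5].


By Fubini, integrate in x first, then y.
Step 1: Fix y, integrate over x in [1,3]:
  integral(4x + 4y + 0, x=1..3)
  = 4*(3^2 - 1^2)/2 + (4y + 0)*(3 - 1)
  = 16 + (4y + 0)*2
  = 16 + 8y + 0
  = 16 + 8y
Step 2: Integrate over y in [1,5]:
  integral(16 + 8y, y=1..5)
  = 16*4 + 8*(5^2 - 1^2)/2
  = 64 + 96
  = 160


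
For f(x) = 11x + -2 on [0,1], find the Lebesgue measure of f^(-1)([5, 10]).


f^(-1)([5, 10]) = {x : 5 <= 11x + -2 <= 10}
Solving: (5 - -2)/11 <= x <= (10 - -2)/11
= [0.636364, 1.090909]
Intersecting with [0,1]: [0.636364, 1]
Measure = 1 - 0.636364 = 0.363636


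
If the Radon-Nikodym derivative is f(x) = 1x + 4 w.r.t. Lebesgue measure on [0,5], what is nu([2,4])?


nu(A) = integral_A (dnu/dmu) dmu = integral_2^4 (1x + 4) dx
Step 1: Antiderivative F(x) = (1/2)x^2 + 4x
Step 2: F(4) = (1/2)*4^2 + 4*4 = 8 + 16 = 24
Step 3: F(2) = (1/2)*2^2 + 4*2 = 2 + 8 = 10
Step 4: nu([2,4]) = F(4) - F(2) = 24 - 10 = 14


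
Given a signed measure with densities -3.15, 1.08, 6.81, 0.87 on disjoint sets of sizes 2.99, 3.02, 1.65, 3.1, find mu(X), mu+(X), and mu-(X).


Step 1: Compute signed measure on each set:
  Set 1: -3.15 * 2.99 = -9.4185
  Set 2: 1.08 * 3.02 = 3.2616
  Set 3: 6.81 * 1.65 = 11.2365
  Set 4: 0.87 * 3.1 = 2.697
Step 2: Total signed measure = (-9.4185) + (3.2616) + (11.2365) + (2.697)
     = 7.7766
Step 3: Positive part mu+(X) = sum of positive contributions = 17.1951
Step 4: Negative part mu-(X) = |sum of negative contributions| = 9.4185


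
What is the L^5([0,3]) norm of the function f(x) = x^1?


Step 1: ||f||_5 = (integral_0^3 |x^1|^5 dx)^(1/5)
     = (integral_0^3 x^5 dx)^(1/5)
Step 2: integral_0^3 x^5 dx = [x^6/(6)] from 0 to 3 = 3^6/6
     = 729/6 = 121.5
Step 3: ||f||_5 = (121.5)^(1/5) = 2.611652


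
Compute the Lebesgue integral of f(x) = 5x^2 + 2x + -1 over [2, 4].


The Lebesgue integral of a Riemann-integrable function agrees with the Riemann integral.
Antiderivative F(x) = (5/3)x^3 + (2/2)x^2 + -1x
F(4) = (5/3)*4^3 + (2/2)*4^2 + -1*4
     = (5/3)*64 + (2/2)*16 + -1*4
     = 106.666667 + 16 + -4
     = 118.666667
F(2) = 15.333333
Integral = F(4) - F(2) = 118.666667 - 15.333333 = 103.333333


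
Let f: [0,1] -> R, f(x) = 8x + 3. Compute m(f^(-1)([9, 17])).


f^(-1)([9, 17]) = {x : 9 <= 8x + 3 <= 17}
Solving: (9 - 3)/8 <= x <= (17 - 3)/8
= [0.75, 1.75]
Intersecting with [0,1]: [0.75, 1]
Measure = 1 - 0.75 = 0.25


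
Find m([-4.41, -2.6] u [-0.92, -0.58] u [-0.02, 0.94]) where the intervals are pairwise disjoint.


For pairwise disjoint intervals, m(union) = sum of lengths.
= (-2.6 - -4.41) + (-0.58 - -0.92) + (0.94 - -0.02)
= 1.81 + 0.34 + 0.96
= 3.11


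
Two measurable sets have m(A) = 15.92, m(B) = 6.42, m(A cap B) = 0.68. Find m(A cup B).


By inclusion-exclusion: m(A u B) = m(A) + m(B) - m(A n B)
= 15.92 + 6.42 - 0.68
= 21.66


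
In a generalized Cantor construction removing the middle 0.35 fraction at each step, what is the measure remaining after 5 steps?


Step 1: At each step, fraction remaining = 1 - 0.35 = 0.65
Step 2: After 5 steps, measure = (0.65)^5
Step 3: Computing the power step by step:
  After step 1: 0.65
  After step 2: 0.4225
  After step 3: 0.274625
  After step 4: 0.178506
  After step 5: 0.116029
Result = 0.116029


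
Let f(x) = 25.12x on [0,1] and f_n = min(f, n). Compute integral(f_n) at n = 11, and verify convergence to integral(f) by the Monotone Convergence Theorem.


f(x) = 25.12x on [0,1]; f_n(x) = min(25.12x, n). At n = 11:
Step 1: f(x) reaches 11 at x = 11/25.12 = 0.437898
Step 2: integral(f_11) = integral(25.12x, 0, 0.437898) + integral(11, 0.437898, 1)
       = 25.12*0.437898^2/2 + 11*(1 - 0.437898)
       = 2.408439 + 6.183121
       = 8.591561
Step 3: As n -> infinity, f_n increases to f, so by MCT integral(f_n) -> integral(f) = 25.12/2 = 12.56.
Convergence: integral(f_11) = 8.591561 -> 12.56 as n -> infinity


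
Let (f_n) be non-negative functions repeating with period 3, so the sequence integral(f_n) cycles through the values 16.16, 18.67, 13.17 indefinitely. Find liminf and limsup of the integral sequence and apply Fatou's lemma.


The sequence (integral(f_n)) is periodic with period 3, repeating the values 16.16, 18.67, 13.17 indefinitely.
Step 1: For a periodic sequence, every tail (a_m, a_(m+1), ...) contains all 3 period values infinitely often.
Step 2: Hence inf of every tail = min of the period values = min(16.16, 18.67, 13.17) = 13.17.
        liminf_n integral(f_n) = sup over m of (inf of tail from m) = 13.17.
Step 3: Similarly sup of every tail = max of the period values = 18.67.
        limsup_n integral(f_n) = 18.67.
Step 4: Fatou's lemma: integral(liminf_n f_n) <= liminf_n integral(f_n) = 13.17.
        So the integral of the pointwise liminf is at most 13.17.


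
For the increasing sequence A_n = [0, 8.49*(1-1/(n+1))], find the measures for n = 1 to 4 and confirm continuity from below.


By continuity of measure from below: if A_n increases to A, then m(A_n) -> m(A).
Here A = [0, 8.49], so m(A) = 8.49
Step 1: a_1 = 8.49*(1 - 1/2) = 4.245, m(A_1) = 4.245
Step 2: a_2 = 8.49*(1 - 1/3) = 5.66, m(A_2) = 5.66
Step 3: a_3 = 8.49*(1 - 1/4) = 6.3675, m(A_3) = 6.3675
Step 4: a_4 = 8.49*(1 - 1/5) = 6.792, m(A_4) = 6.792
Limit: m(A_n) -> m([0,8.49]) = 8.49


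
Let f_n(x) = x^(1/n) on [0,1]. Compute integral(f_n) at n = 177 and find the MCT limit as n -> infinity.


At n = 177: f_177(x) = x^(1/177).
Step 1: integral(x^(1/177), 0, 1) = [x^(1/177+1) / (1/177+1)] from 0 to 1
     = 1 / (1/177 + 1) = 1 / ((177+1)/177) = 177/(177+1)
     = 177/178 = 0.994382
Step 2: As n -> infinity, f_n(x) = x^(1/n) -> 1 for x in (0,1], and f_n is increasing in n.
By MCT, lim_n integral(f_n) = integral(lim_n f_n) = integral(1, 0, 1) = 1.
Step 3: Verify convergence: 177/178 = 0.994382 -> 1


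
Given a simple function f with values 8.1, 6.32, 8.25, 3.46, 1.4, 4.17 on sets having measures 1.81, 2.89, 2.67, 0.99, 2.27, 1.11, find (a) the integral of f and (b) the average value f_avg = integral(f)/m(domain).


Step 1: Integral = sum(value_i * measure_i)
= 8.1*1.81 + 6.32*2.89 + 8.25*2.67 + 3.46*0.99 + 1.4*2.27 + 4.17*1.11
= 14.661 + 18.2648 + 22.0275 + 3.4254 + 3.178 + 4.6287
= 66.1854
Step 2: Total measure of domain = 1.81 + 2.89 + 2.67 + 0.99 + 2.27 + 1.11 = 11.74
Step 3: Average value = 66.1854 / 11.74 = 5.637598


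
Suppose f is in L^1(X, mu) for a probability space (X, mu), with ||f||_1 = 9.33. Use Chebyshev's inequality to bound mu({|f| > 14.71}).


Chebyshev/Markov inequality: mu(|f| > eps) <= (||f||_p / eps)^p
Step 1: ||f||_1 / eps = 9.33 / 14.71 = 0.634262
Step 2: Raise to power p = 1:
  (0.634262)^1 = 0.634262
Step 3: Therefore mu(|f| > 14.71) <= 0.634262


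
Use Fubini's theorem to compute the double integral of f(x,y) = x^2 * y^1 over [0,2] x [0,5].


By Fubini's theorem, the double integral factors as a product of single integrals:
Step 1: integral_0^2 x^2 dx = [x^3/3] from 0 to 2
     = 2^3/3 = 2.666667
Step 2: integral_0^5 y^1 dy = [y^2/2] from 0 to 5
     = 5^2/2 = 12.5
Step 3: Double integral = 2.666667 * 12.5 = 33.333333


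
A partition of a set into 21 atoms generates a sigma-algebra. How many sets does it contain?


Each element of the sigma-algebra is a union of some subset of the 21 atoms.
The number of such subsets is 2^21 = 2097152.


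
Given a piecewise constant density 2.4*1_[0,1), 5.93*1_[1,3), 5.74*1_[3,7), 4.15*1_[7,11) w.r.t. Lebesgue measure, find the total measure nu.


Integrate each piece of the Radon-Nikodym derivative:
Step 1: integral_0^1 2.4 dx = 2.4*(1-0) = 2.4*1 = 2.4
Step 2: integral_1^3 5.93 dx = 5.93*(3-1) = 5.93*2 = 11.86
Step 3: integral_3^7 5.74 dx = 5.74*(7-3) = 5.74*4 = 22.96
Step 4: integral_7^11 4.15 dx = 4.15*(11-7) = 4.15*4 = 16.6
Total: 2.4 + 11.86 + 22.96 + 16.6 = 53.82


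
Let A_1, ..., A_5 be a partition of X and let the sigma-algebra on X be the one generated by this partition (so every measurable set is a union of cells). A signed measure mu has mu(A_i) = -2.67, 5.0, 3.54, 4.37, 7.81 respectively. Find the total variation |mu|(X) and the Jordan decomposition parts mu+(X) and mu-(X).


Step 1: Every measurable set is a union of atoms (the cells / points), so a Hahn decomposition is
  obtained by grouping atoms by sign: P = union of atoms with mu > 0, N = union of the remaining atoms.
  Atoms in P (indices): 2, 3, 4, 5;  atoms in N (indices): 1
  Positive values: 5, 3.54, 4.37, 7.81
  Negative values: -2.67
Step 2: mu+(X) = mu(P) = sum of positive atom values = 20.72
Step 3: mu-(X) = -mu(N) = sum of |negative atom values| = 2.67
Step 4: |mu|(X) = mu+(X) + mu-(X) = 20.72 + 2.67 = 23.39


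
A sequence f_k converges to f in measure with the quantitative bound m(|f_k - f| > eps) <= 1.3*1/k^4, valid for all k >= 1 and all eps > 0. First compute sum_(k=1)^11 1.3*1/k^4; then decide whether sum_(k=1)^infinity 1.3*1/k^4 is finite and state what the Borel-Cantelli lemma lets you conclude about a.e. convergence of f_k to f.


Step 1: List the terms 1.3*1/k^4 for k = 1 to 11:
  k=1: 1.3
  k=2: 0.08125
  k=3: 0.016049
  k=4: 0.005078
  k=5: 0.00208
  k=6: 0.001003
  k=7: 5.414411e-04
  k=8: 3.173828e-04
  k=9: 1.981405e-04
  k=10: 1.300000e-04
  k=11: 8.879175e-05
Step 2: Partial sum = 1.3 + 0.08125 + 0.016049 + 0.005078 + 0.00208 + 0.001003 + 5.414411e-04 + 3.173828e-04 + 1.981405e-04 + 1.300000e-04 + 8.879175e-05
     = 1.406736
Step 3: The full series sum_(k>=1) 1.3*1/k^4 converges (p-series with p = 4 > 1; a constant multiple of a convergent series converges).
Step 4: Fix eps > 0. Since sum_k m(|f_k - f| > eps) < infinity, the Borel-Cantelli lemma gives
        m(limsup_k {|f_k - f| > eps}) = 0, i.e. for a.e. x, |f_k(x) - f(x)| <= eps for all large k.
        Applying this with eps = 1/j for j = 1, 2, ... and intersecting the countably many full-measure sets,
        for a.e. x we get limsup_k |f_k(x) - f(x)| <= 1/j for every j, hence f_k -> f almost everywhere.
Conclusion: series converges; Borel-Cantelli yields f_k -> f a.e.


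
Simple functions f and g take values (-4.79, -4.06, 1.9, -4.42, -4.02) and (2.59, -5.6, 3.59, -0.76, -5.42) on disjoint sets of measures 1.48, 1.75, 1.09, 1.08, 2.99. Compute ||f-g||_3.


Step 1: Compute differences f_i - g_i:
  -4.79 - 2.59 = -7.38
  -4.06 - -5.6 = 1.54
  1.9 - 3.59 = -1.69
  -4.42 - -0.76 = -3.66
  -4.02 - -5.42 = 1.4
Step 2: Compute |diff|^3 * measure for each set:
  |-7.38|^3 * 1.48 = 401.947272 * 1.48 = 594.881963
  |1.54|^3 * 1.75 = 3.652264 * 1.75 = 6.391462
  |-1.69|^3 * 1.09 = 4.826809 * 1.09 = 5.261222
  |-3.66|^3 * 1.08 = 49.027896 * 1.08 = 52.950128
  |1.4|^3 * 2.99 = 2.744 * 2.99 = 8.20456
Step 3: Sum = 667.689334
Step 4: ||f-g||_3 = (667.689334)^(1/3) = 8.740269


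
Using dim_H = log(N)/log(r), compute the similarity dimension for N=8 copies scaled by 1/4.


For a self-similar set with N copies scaled by 1/r:
dim_H = log(N)/log(r) = log(8)/log(4)
= 2.079442/1.386294
= 1.5


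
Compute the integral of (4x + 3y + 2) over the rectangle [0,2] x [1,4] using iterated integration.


By Fubini, integrate in x first, then y.
Step 1: Fix y, integrate over x in [0,2]:
  integral(4x + 3y + 2, x=0..2)
  = 4*(2^2 - 0^2)/2 + (3y + 2)*(2 - 0)
  = 8 + (3y + 2)*2
  = 8 + 6y + 4
  = 12 + 6y
Step 2: Integrate over y in [1,4]:
  integral(12 + 6y, y=1..4)
  = 12*3 + 6*(4^2 - 1^2)/2
  = 36 + 45
  = 81


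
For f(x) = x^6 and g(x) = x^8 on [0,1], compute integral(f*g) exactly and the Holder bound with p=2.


Step 1: Exact integral of f*g = integral(x^14, 0, 1) = 1/15
     = 0.066667
Step 2: Holder bound with p=2, q=2:
  ||f||_p = (integral x^12 dx)^(1/2) = (1/13)^(1/2) = 0.27735
  ||g||_q = (integral x^16 dx)^(1/2) = (1/17)^(1/2) = 0.242536
Step 3: Holder bound = ||f||_p * ||g||_q = 0.27735 * 0.242536 = 0.067267
Verification: 0.066667 <= 0.067267 (Holder holds)


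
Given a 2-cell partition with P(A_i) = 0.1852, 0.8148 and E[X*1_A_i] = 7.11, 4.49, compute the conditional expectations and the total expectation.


For each cell A_i: E[X|A_i] = E[X*1_A_i] / P(A_i)
Step 1: E[X|A_1] = 7.11 / 0.1852 = 38.390929
Step 2: E[X|A_2] = 4.49 / 0.8148 = 5.510555
Verification: E[X] = sum E[X*1_A_i] = 7.11 + 4.49 = 11.6


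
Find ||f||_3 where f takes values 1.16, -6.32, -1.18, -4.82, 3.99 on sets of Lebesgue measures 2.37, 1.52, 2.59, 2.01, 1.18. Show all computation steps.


Step 1: Compute |f_i|^3 for each value:
  |1.16|^3 = 1.560896
  |-6.32|^3 = 252.435968
  |-1.18|^3 = 1.643032
  |-4.82|^3 = 111.980168
  |3.99|^3 = 63.521199
Step 2: Multiply by measures and sum:
  1.560896 * 2.37 = 3.699324
  252.435968 * 1.52 = 383.702671
  1.643032 * 2.59 = 4.255453
  111.980168 * 2.01 = 225.080138
  63.521199 * 1.18 = 74.955015
Sum = 3.699324 + 383.702671 + 4.255453 + 225.080138 + 74.955015 = 691.6926
Step 3: Take the p-th root:
||f||_3 = (691.6926)^(1/3) = 8.843776
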